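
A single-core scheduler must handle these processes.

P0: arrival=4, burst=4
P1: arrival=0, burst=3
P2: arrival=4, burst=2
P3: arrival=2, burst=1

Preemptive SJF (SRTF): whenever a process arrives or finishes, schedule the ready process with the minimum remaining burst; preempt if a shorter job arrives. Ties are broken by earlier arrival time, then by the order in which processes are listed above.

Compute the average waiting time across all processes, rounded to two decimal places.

Timeline: | P1 0-3 | P3 3-4 | P2 4-6 | P0 6-10 |
Completion: P0=10  P1=3  P2=6  P3=4
Turnaround (C−A): P0=6  P1=3  P2=2  P3=2
Waiting times: P0=2, P1=0, P2=0, P3=1
Average waiting = (2+0+0+1) / 4 = 3/4 = 0.75

0.75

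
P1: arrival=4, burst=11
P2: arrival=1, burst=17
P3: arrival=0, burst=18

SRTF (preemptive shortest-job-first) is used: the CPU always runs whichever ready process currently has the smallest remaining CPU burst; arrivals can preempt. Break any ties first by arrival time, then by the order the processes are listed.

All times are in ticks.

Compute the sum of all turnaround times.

85

Gantt: | P3 0-4 | P1 4-15 | P3 15-29 | P2 29-46 |
Completion: P1=15  P2=46  P3=29
Turnaround = completion − arrival: P1=11, P2=45, P3=29
Total turnaround = 11 + 45 + 29 = 85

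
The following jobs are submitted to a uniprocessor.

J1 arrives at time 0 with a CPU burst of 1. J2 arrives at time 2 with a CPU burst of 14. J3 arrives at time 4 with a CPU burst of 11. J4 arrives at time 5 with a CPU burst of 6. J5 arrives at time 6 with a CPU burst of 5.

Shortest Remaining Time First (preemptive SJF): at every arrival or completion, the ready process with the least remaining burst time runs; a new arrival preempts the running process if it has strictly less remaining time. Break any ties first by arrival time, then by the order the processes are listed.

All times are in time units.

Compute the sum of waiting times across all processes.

Gantt: | J1 0-1 | idle 1-2 | J2 2-4 | J3 4-5 | J4 5-11 | J5 11-16 | J3 16-26 | J2 26-38 |
Completion: J1=1  J2=38  J3=26  J4=11  J5=16
Turnaround (C−A): J1=1  J2=36  J3=22  J4=6  J5=10
Waiting = turnaround − burst: J1=0, J2=22, J3=11, J4=0, J5=5
Total waiting = 0 + 22 + 11 + 0 + 5 = 38

38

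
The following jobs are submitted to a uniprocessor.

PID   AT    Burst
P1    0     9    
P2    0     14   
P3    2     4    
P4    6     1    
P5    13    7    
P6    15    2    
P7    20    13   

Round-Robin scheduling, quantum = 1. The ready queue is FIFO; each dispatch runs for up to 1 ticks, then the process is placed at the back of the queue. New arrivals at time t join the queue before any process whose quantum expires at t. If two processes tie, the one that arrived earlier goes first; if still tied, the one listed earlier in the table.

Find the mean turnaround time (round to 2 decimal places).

21.71

Timeline: | P1 0-1 | P2 1-2 | P1 2-3 | P3 3-4 | P2 4-5 | P1 5-6 | P3 6-7 | P2 7-8 | P4 8-9 | P1 9-10 | P3 10-11 | P2 11-12 | P1 12-13 | P3 13-14 | P2 14-15 | P5 15-16 | P1 16-17 | P6 17-18 | P2 18-19 | P5 19-20 | P1 20-21 | P6 21-22 | P2 22-23 | P7 23-24 | P5 24-25 | P1 25-26 | P2 26-27 | P7 27-28 | P5 28-29 | P1 29-30 | P2 30-31 | P7 31-32 | P5 32-33 | P2 33-34 | P7 34-35 | P5 35-36 | P2 36-37 | P7 37-38 | P5 38-39 | P2 39-40 | P7 40-41 | P2 41-42 | P7 42-43 | P2 43-44 | P7 44-50 |
Completion: P1=30  P2=44  P3=14  P4=9  P5=39  P6=22  P7=50
Turnaround (C−A): P1=30  P2=44  P3=12  P4=3  P5=26  P6=7  P7=30
Turnaround times: P1=30, P2=44, P3=12, P4=3, P5=26, P6=7, P7=30
Average turnaround = (30+44+12+3+26+7+30) / 7 = 152/7 = 21.71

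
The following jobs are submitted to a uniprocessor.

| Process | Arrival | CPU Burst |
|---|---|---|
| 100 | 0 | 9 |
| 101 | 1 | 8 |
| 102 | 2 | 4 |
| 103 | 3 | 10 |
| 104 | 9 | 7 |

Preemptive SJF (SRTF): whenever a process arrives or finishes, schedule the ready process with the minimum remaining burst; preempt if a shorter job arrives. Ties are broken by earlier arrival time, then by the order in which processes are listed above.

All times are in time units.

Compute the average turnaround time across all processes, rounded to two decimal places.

18.00

Schedule: | 100 0-2 | 102 2-6 | 100 6-13 | 104 13-20 | 101 20-28 | 103 28-38 |
Completion: 100=13  101=28  102=6  103=38  104=20
Turnaround (C−A): 100=13  101=27  102=4  103=35  104=11
Turnaround times: 100=13, 101=27, 102=4, 103=35, 104=11
Average turnaround = (13+27+4+35+11) / 5 = 90/5 = 18.00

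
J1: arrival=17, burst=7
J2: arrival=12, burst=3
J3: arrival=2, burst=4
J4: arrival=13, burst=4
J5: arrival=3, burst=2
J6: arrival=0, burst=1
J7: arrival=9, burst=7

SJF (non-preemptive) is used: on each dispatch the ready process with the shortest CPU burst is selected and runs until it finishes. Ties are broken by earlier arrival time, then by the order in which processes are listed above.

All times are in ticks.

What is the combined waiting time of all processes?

Timeline: | J6 0-1 | idle 1-2 | J3 2-6 | J5 6-8 | idle 8-9 | J7 9-16 | J2 16-19 | J4 19-23 | J1 23-30 |
Completion: J1=30  J2=19  J3=6  J4=23  J5=8  J6=1  J7=16
Turnaround (C−A): J1=13  J2=7  J3=4  J4=10  J5=5  J6=1  J7=7
Waiting = turnaround − burst: J1=6, J2=4, J3=0, J4=6, J5=3, J6=0, J7=0
Total waiting = 6 + 4 + 0 + 6 + 3 + 0 + 0 = 19

19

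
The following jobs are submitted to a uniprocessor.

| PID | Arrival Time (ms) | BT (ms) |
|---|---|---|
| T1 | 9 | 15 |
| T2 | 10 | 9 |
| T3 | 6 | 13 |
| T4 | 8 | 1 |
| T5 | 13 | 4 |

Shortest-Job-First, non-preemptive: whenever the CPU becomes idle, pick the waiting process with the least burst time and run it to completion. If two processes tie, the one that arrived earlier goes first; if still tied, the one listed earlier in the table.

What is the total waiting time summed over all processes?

Timeline: | idle 0-6 | T3 6-19 | T4 19-20 | T5 20-24 | T2 24-33 | T1 33-48 |
Completion: T1=48  T2=33  T3=19  T4=20  T5=24
Waiting = turnaround − burst: T1=24, T2=14, T3=0, T4=11, T5=7
Total waiting = 24 + 14 + 0 + 11 + 7 = 56

56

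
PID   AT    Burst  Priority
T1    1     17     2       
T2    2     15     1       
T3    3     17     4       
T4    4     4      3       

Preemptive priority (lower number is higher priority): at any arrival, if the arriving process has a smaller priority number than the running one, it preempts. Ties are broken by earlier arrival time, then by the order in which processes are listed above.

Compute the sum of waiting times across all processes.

Timeline: | idle 0-1 | T1 1-2 | T2 2-17 | T1 17-33 | T4 33-37 | T3 37-54 |
Completion: T1=33  T2=17  T3=54  T4=37
Turnaround (C−A): T1=32  T2=15  T3=51  T4=33
Waiting = turnaround − burst: T1=15, T2=0, T3=34, T4=29
Total waiting = 15 + 0 + 34 + 29 = 78

78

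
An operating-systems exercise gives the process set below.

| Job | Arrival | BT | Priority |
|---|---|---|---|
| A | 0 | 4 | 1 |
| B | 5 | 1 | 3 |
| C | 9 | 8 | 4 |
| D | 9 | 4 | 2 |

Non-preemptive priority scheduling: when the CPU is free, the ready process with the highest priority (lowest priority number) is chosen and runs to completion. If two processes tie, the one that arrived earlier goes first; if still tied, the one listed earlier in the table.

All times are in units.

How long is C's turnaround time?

12

Schedule: | A 0-4 | idle 4-5 | B 5-6 | idle 6-9 | D 9-13 | C 13-21 |
Completion: A=4  B=6  C=21  D=13
Turnaround (C−A): A=4  B=1  C=12  D=4
Turnaround(C) = completion − arrival = 21 − 9 = 12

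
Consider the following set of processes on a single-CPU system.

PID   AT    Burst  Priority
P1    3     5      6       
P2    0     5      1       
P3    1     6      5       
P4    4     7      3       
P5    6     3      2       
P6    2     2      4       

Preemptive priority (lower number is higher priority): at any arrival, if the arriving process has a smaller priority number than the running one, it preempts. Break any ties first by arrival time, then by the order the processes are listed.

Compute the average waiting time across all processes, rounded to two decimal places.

Timeline: | P2 0-5 | P4 5-6 | P5 6-9 | P4 9-15 | P6 15-17 | P3 17-23 | P1 23-28 |
Completion: P1=28  P2=5  P3=23  P4=15  P5=9  P6=17
Turnaround (C−A): P1=25  P2=5  P3=22  P4=11  P5=3  P6=15
Waiting times: P1=20, P2=0, P3=16, P4=4, P5=0, P6=13
Average waiting = (20+0+16+4+0+13) / 6 = 53/6 = 8.83

8.83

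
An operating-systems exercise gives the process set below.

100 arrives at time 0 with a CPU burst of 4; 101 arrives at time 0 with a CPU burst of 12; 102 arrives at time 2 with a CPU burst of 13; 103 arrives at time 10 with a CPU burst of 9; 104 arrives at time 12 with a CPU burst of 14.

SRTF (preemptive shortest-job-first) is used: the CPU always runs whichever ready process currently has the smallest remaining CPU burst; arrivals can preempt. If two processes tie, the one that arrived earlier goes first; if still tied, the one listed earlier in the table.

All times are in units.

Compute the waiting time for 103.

Timeline: | 100 0-4 | 101 4-16 | 103 16-25 | 102 25-38 | 104 38-52 |
Completion: 100=4  101=16  102=38  103=25  104=52
Turnaround (C−A): 100=4  101=16  102=36  103=15  104=40
Waiting(103) = turnaround − burst = 15 − 9 = 6

6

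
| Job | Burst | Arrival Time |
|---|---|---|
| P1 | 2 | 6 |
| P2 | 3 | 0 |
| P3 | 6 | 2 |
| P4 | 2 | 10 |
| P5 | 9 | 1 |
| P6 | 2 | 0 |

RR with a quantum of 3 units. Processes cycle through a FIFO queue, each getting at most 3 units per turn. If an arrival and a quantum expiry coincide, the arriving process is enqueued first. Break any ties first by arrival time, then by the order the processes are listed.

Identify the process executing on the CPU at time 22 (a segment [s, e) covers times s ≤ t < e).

P5

Timeline: | P2 0-3 | P6 3-5 | P5 5-8 | P3 8-11 | P1 11-13 | P5 13-16 | P4 16-18 | P3 18-21 | P5 21-24 |
Completion: P1=13  P2=3  P3=21  P4=18  P5=24  P6=5
Turnaround (C−A): P1=7  P2=3  P3=19  P4=8  P5=23  P6=5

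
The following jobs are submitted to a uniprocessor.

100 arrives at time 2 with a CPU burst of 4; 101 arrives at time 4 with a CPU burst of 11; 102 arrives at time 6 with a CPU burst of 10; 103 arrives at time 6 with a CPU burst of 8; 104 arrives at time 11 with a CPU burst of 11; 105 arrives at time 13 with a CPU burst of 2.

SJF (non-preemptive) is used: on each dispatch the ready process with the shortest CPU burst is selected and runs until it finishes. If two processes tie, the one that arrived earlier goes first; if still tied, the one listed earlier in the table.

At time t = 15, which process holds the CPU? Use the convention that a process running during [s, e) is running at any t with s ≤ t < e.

Schedule: | idle 0-2 | 100 2-6 | 103 6-14 | 105 14-16 | 102 16-26 | 101 26-37 | 104 37-48 |
Completion: 100=6  101=37  102=26  103=14  104=48  105=16
Turnaround (C−A): 100=4  101=33  102=20  103=8  104=37  105=3

105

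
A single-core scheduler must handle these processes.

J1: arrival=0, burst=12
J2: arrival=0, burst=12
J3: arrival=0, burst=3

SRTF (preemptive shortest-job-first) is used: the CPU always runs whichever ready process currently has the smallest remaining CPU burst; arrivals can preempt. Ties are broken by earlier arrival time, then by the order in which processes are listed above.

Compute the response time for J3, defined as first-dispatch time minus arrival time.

Gantt: | J3 0-3 | J1 3-15 | J2 15-27 |
Completion: J1=15  J2=27  J3=3
Turnaround (C−A): J1=15  J2=27  J3=3
Response(J3) = first start − arrival = 0 − 0 = 0

0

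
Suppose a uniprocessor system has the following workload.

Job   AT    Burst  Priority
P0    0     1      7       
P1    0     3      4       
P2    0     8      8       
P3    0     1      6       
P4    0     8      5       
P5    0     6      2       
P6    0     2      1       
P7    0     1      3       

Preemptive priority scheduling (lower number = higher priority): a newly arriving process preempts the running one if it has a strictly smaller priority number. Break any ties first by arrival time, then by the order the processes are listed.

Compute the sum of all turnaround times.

124

Timeline: | P6 0-2 | P5 2-8 | P7 8-9 | P1 9-12 | P4 12-20 | P3 20-21 | P0 21-22 | P2 22-30 |
Completion: P0=22  P1=12  P2=30  P3=21  P4=20  P5=8  P6=2  P7=9
Turnaround (C−A): P0=22  P1=12  P2=30  P3=21  P4=20  P5=8  P6=2  P7=9
Turnaround = completion − arrival: P0=22, P1=12, P2=30, P3=21, P4=20, P5=8, P6=2, P7=9
Total turnaround = 22 + 12 + 30 + 21 + 20 + 8 + 2 + 9 = 124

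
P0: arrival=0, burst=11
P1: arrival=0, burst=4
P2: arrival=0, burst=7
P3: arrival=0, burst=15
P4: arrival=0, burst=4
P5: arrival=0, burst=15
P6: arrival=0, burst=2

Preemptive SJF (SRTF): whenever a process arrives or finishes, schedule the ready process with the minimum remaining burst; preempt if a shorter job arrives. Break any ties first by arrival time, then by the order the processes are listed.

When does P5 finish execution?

Schedule: | P6 0-2 | P1 2-6 | P4 6-10 | P2 10-17 | P0 17-28 | P3 28-43 | P5 43-58 |
Completion: P0=28  P1=6  P2=17  P3=43  P4=10  P5=58  P6=2

58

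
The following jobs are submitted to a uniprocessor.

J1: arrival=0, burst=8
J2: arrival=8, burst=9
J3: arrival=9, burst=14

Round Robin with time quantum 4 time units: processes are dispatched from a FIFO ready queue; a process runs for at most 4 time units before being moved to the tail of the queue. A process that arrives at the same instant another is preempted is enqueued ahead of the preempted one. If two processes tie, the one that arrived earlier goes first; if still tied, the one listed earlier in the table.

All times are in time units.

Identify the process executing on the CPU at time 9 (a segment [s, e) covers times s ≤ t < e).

Timeline: | J1 0-8 | J2 8-12 | J3 12-16 | J2 16-20 | J3 20-24 | J2 24-25 | J3 25-31 |
Completion: J1=8  J2=25  J3=31
Turnaround (C−A): J1=8  J2=17  J3=22

J2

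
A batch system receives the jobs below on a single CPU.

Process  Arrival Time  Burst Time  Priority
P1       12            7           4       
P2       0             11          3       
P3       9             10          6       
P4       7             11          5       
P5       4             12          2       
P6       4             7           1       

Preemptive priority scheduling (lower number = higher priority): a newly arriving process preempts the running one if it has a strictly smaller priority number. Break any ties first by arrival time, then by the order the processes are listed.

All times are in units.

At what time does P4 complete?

48

Timeline: | P2 0-4 | P6 4-11 | P5 11-23 | P2 23-30 | P1 30-37 | P4 37-48 | P3 48-58 |
Completion: P1=37  P2=30  P3=58  P4=48  P5=23  P6=11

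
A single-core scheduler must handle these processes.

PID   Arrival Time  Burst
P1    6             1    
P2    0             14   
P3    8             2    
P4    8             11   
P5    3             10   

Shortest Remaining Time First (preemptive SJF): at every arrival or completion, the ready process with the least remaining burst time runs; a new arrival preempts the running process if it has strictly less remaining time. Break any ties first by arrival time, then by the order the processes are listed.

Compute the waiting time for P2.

Timeline: | P2 0-3 | P5 3-6 | P1 6-7 | P5 7-8 | P3 8-10 | P5 10-16 | P2 16-27 | P4 27-38 |
Completion: P1=7  P2=27  P3=10  P4=38  P5=16
Turnaround (C−A): P1=1  P2=27  P3=2  P4=30  P5=13
Waiting(P2) = turnaround − burst = 27 − 14 = 13

13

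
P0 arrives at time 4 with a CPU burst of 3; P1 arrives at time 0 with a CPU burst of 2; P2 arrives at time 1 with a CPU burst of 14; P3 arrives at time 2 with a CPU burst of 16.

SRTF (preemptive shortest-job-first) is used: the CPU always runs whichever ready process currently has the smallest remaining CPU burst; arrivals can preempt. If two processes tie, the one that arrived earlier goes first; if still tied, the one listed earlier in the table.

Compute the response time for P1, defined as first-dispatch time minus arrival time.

Timeline: | P1 0-2 | P2 2-4 | P0 4-7 | P2 7-19 | P3 19-35 |
Completion: P0=7  P1=2  P2=19  P3=35
Turnaround (C−A): P0=3  P1=2  P2=18  P3=33
Response(P1) = first start − arrival = 0 − 0 = 0

0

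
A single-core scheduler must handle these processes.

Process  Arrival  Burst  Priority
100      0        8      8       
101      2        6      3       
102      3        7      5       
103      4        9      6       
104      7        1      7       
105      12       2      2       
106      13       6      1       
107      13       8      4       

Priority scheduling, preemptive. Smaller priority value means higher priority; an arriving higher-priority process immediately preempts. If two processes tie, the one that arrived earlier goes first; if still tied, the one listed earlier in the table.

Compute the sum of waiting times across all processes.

133

Gantt: | 100 0-2 | 101 2-8 | 102 8-12 | 105 12-13 | 106 13-19 | 105 19-20 | 107 20-28 | 102 28-31 | 103 31-40 | 104 40-41 | 100 41-47 |
Completion: 100=47  101=8  102=31  103=40  104=41  105=20  106=19  107=28
Waiting = turnaround − burst: 100=39, 101=0, 102=21, 103=27, 104=33, 105=6, 106=0, 107=7
Total waiting = 39 + 0 + 21 + 27 + 33 + 6 + 0 + 7 = 133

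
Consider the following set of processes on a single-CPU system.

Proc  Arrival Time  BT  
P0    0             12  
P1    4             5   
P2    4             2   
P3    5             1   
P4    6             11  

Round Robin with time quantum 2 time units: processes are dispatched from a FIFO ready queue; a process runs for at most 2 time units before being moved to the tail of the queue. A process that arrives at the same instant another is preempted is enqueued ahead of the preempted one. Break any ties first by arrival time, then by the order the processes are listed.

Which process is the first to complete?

Schedule: | P0 0-4 | P1 4-6 | P2 6-8 | P0 8-10 | P3 10-11 | P4 11-13 | P1 13-15 | P0 15-17 | P4 17-19 | P1 19-20 | P0 20-22 | P4 22-24 | P0 24-26 | P4 26-31 |
Completion: P0=26  P1=20  P2=8  P3=11  P4=31
Finish order: P2 → P3 → P1 → P0 → P4

P2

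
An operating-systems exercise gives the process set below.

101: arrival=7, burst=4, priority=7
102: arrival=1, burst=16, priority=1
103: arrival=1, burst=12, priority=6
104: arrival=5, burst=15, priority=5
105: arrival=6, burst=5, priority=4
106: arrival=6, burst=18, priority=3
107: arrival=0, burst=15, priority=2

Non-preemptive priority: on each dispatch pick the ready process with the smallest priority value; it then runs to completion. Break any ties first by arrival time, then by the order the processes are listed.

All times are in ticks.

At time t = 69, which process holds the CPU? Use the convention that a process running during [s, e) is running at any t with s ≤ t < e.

103

Schedule: | 107 0-15 | 102 15-31 | 106 31-49 | 105 49-54 | 104 54-69 | 103 69-81 | 101 81-85 |
Completion: 101=85  102=31  103=81  104=69  105=54  106=49  107=15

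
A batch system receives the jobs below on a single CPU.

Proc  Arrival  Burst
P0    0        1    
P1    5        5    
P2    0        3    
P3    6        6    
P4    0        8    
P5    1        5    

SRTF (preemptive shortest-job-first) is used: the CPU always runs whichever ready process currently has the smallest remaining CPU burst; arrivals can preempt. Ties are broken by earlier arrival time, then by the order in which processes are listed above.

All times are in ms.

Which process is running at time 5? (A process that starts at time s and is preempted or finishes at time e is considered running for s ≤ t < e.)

Gantt: | P0 0-1 | P2 1-4 | P5 4-9 | P1 9-14 | P3 14-20 | P4 20-28 |
Completion: P0=1  P1=14  P2=4  P3=20  P4=28  P5=9
Turnaround (C−A): P0=1  P1=9  P2=4  P3=14  P4=28  P5=8

P5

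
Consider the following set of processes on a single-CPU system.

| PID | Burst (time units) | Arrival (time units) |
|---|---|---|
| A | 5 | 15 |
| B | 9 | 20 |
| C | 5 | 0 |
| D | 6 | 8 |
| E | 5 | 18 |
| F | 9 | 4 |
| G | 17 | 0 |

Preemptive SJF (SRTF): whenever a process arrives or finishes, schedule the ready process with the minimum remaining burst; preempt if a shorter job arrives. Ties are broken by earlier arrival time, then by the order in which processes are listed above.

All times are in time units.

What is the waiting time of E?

7

Timeline: | C 0-5 | F 5-14 | D 14-20 | A 20-25 | E 25-30 | B 30-39 | G 39-56 |
Completion: A=25  B=39  C=5  D=20  E=30  F=14  G=56
Turnaround (C−A): A=10  B=19  C=5  D=12  E=12  F=10  G=56
Waiting(E) = turnaround − burst = 12 − 5 = 7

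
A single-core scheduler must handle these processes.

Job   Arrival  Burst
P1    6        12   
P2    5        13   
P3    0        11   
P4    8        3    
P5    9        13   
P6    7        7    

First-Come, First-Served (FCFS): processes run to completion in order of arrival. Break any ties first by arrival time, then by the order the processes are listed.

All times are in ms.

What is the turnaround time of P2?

Gantt: | P3 0-11 | P2 11-24 | P1 24-36 | P6 36-43 | P4 43-46 | P5 46-59 |
Completion: P1=36  P2=24  P3=11  P4=46  P5=59  P6=43
Turnaround(P2) = completion − arrival = 24 − 5 = 19

19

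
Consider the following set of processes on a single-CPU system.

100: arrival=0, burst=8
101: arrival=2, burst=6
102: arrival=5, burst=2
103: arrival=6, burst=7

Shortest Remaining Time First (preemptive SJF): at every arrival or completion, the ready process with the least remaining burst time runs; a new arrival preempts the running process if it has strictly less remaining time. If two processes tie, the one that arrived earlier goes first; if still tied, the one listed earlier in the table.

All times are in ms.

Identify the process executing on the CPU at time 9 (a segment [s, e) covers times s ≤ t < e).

100

Gantt: | 100 0-5 | 102 5-7 | 100 7-10 | 101 10-16 | 103 16-23 |
Completion: 100=10  101=16  102=7  103=23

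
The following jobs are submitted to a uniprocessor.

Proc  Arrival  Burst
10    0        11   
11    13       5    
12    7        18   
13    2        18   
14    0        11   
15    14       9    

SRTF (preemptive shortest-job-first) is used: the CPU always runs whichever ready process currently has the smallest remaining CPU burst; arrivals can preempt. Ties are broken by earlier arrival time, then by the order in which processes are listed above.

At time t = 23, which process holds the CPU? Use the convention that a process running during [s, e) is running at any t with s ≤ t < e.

Timeline: | 10 0-11 | 14 11-13 | 11 13-18 | 14 18-27 | 15 27-36 | 13 36-54 | 12 54-72 |
Completion: 10=11  11=18  12=72  13=54  14=27  15=36
Turnaround (C−A): 10=11  11=5  12=65  13=52  14=27  15=22

14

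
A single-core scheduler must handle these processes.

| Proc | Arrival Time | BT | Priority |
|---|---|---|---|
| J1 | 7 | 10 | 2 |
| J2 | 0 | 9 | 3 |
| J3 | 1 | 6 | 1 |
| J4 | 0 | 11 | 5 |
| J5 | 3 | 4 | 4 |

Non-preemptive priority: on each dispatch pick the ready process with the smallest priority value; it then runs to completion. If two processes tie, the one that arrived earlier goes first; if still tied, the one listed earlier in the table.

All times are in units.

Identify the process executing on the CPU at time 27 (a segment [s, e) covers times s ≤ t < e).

J5

Timeline: | J2 0-9 | J3 9-15 | J1 15-25 | J5 25-29 | J4 29-40 |
Completion: J1=25  J2=9  J3=15  J4=40  J5=29
Turnaround (C−A): J1=18  J2=9  J3=14  J4=40  J5=26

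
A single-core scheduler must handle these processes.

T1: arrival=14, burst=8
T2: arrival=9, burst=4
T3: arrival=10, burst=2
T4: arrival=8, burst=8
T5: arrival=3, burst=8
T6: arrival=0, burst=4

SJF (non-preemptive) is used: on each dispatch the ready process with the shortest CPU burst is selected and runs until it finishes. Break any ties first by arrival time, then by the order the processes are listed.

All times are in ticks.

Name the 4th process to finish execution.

T2

Gantt: | T6 0-4 | T5 4-12 | T3 12-14 | T2 14-18 | T4 18-26 | T1 26-34 |
Completion: T1=34  T2=18  T3=14  T4=26  T5=12  T6=4
Finish order: T6 → T5 → T3 → T2 → T4 → T1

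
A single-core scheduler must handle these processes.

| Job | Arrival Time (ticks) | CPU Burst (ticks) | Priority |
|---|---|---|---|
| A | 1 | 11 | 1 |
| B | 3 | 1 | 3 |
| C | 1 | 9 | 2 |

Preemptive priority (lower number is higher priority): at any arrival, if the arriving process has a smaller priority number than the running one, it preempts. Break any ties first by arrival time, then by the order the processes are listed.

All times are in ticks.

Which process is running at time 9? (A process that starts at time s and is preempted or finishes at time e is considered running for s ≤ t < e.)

Gantt: | idle 0-1 | A 1-12 | C 12-21 | B 21-22 |
Completion: A=12  B=22  C=21
Turnaround (C−A): A=11  B=19  C=20

A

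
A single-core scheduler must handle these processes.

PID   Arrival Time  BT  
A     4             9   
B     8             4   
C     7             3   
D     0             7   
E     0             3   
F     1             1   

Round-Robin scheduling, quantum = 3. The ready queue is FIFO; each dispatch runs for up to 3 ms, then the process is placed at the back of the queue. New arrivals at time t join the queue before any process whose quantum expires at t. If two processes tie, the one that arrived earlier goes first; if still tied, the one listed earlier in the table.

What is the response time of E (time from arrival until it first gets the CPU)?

Timeline: | D 0-3 | E 3-6 | F 6-7 | D 7-10 | A 10-13 | C 13-16 | B 16-19 | D 19-20 | A 20-23 | B 23-24 | A 24-27 |
Completion: A=27  B=24  C=16  D=20  E=6  F=7
Turnaround (C−A): A=23  B=16  C=9  D=20  E=6  F=6
Response(E) = first start − arrival = 3 − 0 = 3

3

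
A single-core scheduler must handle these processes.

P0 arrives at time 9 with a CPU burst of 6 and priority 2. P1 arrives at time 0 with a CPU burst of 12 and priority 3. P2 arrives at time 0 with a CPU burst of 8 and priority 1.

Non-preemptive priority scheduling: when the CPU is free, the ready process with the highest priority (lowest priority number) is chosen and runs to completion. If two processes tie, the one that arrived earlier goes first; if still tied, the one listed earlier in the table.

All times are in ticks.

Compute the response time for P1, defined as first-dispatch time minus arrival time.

Timeline: | P2 0-8 | P1 8-20 | P0 20-26 |
Completion: P0=26  P1=20  P2=8
Response(P1) = first start − arrival = 8 − 0 = 8

8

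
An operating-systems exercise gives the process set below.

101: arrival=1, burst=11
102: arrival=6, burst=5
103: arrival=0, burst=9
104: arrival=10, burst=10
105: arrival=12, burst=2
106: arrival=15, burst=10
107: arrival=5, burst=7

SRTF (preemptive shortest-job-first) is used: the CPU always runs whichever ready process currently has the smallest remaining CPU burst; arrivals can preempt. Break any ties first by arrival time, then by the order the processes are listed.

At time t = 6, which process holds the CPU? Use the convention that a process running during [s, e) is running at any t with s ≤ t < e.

103

Schedule: | 103 0-9 | 102 9-14 | 105 14-16 | 107 16-23 | 104 23-33 | 106 33-43 | 101 43-54 |
Completion: 101=54  102=14  103=9  104=33  105=16  106=43  107=23
Turnaround (C−A): 101=53  102=8  103=9  104=23  105=4  106=28  107=18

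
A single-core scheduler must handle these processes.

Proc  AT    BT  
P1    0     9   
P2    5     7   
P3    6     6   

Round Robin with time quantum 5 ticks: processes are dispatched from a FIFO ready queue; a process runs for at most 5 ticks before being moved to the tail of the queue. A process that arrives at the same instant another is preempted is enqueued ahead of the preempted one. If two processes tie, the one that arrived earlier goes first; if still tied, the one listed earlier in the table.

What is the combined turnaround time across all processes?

Gantt: | P1 0-5 | P2 5-10 | P1 10-14 | P3 14-19 | P2 19-21 | P3 21-22 |
Completion: P1=14  P2=21  P3=22
Turnaround = completion − arrival: P1=14, P2=16, P3=16
Total turnaround = 14 + 16 + 16 = 46

46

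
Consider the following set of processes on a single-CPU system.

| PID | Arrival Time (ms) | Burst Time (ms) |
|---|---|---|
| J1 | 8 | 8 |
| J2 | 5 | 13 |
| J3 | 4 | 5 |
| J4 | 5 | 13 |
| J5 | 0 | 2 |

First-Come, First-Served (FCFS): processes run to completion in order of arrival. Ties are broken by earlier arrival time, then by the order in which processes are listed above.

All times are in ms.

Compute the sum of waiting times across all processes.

Gantt: | J5 0-2 | idle 2-4 | J3 4-9 | J2 9-22 | J4 22-35 | J1 35-43 |
Completion: J1=43  J2=22  J3=9  J4=35  J5=2
Waiting = turnaround − burst: J1=27, J2=4, J3=0, J4=17, J5=0
Total waiting = 27 + 4 + 0 + 17 + 0 = 48

48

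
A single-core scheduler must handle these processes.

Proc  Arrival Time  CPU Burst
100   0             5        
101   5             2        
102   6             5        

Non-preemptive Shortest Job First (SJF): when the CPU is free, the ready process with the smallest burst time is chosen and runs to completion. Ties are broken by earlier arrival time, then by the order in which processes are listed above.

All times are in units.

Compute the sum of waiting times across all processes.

Timeline: | 100 0-5 | 101 5-7 | 102 7-12 |
Completion: 100=5  101=7  102=12
Waiting = turnaround − burst: 100=0, 101=0, 102=1
Total waiting = 0 + 0 + 1 = 1

1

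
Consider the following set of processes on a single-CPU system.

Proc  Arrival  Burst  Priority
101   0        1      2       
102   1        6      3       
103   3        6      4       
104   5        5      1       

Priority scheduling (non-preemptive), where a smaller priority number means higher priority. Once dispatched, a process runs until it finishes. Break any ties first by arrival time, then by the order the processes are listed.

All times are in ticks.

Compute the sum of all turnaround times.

29

Gantt: | 101 0-1 | 102 1-7 | 104 7-12 | 103 12-18 |
Completion: 101=1  102=7  103=18  104=12
Turnaround = completion − arrival: 101=1, 102=6, 103=15, 104=7
Total turnaround = 1 + 6 + 15 + 7 = 29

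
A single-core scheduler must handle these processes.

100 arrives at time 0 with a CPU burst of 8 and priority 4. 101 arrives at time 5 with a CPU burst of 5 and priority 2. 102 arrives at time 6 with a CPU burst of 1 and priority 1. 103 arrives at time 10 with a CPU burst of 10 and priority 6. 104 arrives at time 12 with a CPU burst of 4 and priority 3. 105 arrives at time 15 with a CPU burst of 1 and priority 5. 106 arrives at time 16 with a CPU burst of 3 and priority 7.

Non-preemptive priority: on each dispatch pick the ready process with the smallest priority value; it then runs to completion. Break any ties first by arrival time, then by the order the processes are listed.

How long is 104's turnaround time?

Timeline: | 100 0-8 | 102 8-9 | 101 9-14 | 104 14-18 | 105 18-19 | 103 19-29 | 106 29-32 |
Completion: 100=8  101=14  102=9  103=29  104=18  105=19  106=32
Turnaround(104) = completion − arrival = 18 − 12 = 6

6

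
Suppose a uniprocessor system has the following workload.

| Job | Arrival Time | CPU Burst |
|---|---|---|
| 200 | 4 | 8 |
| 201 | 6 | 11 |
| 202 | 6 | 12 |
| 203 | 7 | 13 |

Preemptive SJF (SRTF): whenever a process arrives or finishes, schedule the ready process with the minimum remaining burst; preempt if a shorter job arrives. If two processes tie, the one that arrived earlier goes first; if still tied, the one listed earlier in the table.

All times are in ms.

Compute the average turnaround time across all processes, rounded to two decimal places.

Timeline: | idle 0-4 | 200 4-12 | 201 12-23 | 202 23-35 | 203 35-48 |
Completion: 200=12  201=23  202=35  203=48
Turnaround times: 200=8, 201=17, 202=29, 203=41
Average turnaround = (8+17+29+41) / 4 = 95/4 = 23.75

23.75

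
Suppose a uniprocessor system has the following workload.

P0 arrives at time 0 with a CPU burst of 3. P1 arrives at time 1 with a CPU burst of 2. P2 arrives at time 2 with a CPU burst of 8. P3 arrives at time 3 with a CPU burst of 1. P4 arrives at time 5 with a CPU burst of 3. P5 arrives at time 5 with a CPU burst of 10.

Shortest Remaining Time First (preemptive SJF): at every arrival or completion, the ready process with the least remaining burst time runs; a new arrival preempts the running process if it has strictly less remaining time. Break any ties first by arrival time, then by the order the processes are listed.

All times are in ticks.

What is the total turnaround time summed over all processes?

Gantt: | P0 0-3 | P3 3-4 | P1 4-6 | P4 6-9 | P2 9-17 | P5 17-27 |
Completion: P0=3  P1=6  P2=17  P3=4  P4=9  P5=27
Turnaround = completion − arrival: P0=3, P1=5, P2=15, P3=1, P4=4, P5=22
Total turnaround = 3 + 5 + 15 + 1 + 4 + 22 = 50

50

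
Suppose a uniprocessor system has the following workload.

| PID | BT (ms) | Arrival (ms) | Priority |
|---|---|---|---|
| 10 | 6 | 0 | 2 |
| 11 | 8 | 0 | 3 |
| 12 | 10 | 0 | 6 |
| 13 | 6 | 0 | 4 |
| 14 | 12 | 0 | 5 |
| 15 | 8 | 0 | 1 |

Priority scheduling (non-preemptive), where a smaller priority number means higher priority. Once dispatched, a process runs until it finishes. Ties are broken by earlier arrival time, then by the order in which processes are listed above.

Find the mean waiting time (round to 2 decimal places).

18.67

Schedule: | 15 0-8 | 10 8-14 | 11 14-22 | 13 22-28 | 14 28-40 | 12 40-50 |
Completion: 10=14  11=22  12=50  13=28  14=40  15=8
Waiting times: 10=8, 11=14, 12=40, 13=22, 14=28, 15=0
Average waiting = (8+14+40+22+28+0) / 6 = 112/6 = 18.67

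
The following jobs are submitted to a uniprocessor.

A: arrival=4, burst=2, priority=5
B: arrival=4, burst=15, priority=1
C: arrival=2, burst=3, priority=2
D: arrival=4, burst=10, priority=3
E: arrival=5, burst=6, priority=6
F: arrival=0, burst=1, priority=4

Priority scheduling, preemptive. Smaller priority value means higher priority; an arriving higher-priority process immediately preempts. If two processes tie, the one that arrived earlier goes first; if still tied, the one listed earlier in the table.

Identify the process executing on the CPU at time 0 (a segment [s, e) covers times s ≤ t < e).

F

Gantt: | F 0-1 | idle 1-2 | C 2-4 | B 4-19 | C 19-20 | D 20-30 | A 30-32 | E 32-38 |
Completion: A=32  B=19  C=20  D=30  E=38  F=1
Turnaround (C−A): A=28  B=15  C=18  D=26  E=33  F=1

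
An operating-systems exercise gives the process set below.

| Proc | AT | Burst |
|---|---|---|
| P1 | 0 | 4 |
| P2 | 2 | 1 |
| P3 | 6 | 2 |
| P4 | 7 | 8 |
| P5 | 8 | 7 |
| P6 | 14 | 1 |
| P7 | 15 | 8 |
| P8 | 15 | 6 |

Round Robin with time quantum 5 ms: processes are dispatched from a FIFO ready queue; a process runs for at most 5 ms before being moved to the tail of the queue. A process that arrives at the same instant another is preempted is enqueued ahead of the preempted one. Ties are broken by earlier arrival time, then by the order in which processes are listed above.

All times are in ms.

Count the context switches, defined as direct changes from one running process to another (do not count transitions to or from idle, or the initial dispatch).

10

Schedule: | P1 0-4 | P2 4-5 | idle 5-6 | P3 6-8 | P4 8-13 | P5 13-18 | P4 18-21 | P6 21-22 | P7 22-27 | P8 27-32 | P5 32-34 | P7 34-37 | P8 37-38 |
Completion: P1=4  P2=5  P3=8  P4=21  P5=34  P6=22  P7=37  P8=38
Turnaround (C−A): P1=4  P2=3  P3=2  P4=14  P5=26  P6=8  P7=22  P8=23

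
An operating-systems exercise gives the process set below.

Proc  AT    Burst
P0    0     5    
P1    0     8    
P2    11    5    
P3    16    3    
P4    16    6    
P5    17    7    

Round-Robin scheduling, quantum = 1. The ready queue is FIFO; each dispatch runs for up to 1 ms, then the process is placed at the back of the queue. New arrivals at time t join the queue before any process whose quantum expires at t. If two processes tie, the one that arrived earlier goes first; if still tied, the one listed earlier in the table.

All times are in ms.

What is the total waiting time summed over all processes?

44

Schedule: | P0 0-1 | P1 1-2 | P0 2-3 | P1 3-4 | P0 4-5 | P1 5-6 | P0 6-7 | P1 7-8 | P0 8-9 | P1 9-11 | P2 11-12 | P1 12-13 | P2 13-14 | P1 14-15 | P2 15-16 | P3 16-17 | P4 17-18 | P2 18-19 | P5 19-20 | P3 20-21 | P4 21-22 | P2 22-23 | P5 23-24 | P3 24-25 | P4 25-26 | P5 26-27 | P4 27-28 | P5 28-29 | P4 29-30 | P5 30-31 | P4 31-32 | P5 32-34 |
Completion: P0=9  P1=15  P2=23  P3=25  P4=32  P5=34
Waiting = turnaround − burst: P0=4, P1=7, P2=7, P3=6, P4=10, P5=10
Total waiting = 4 + 7 + 7 + 6 + 10 + 10 = 44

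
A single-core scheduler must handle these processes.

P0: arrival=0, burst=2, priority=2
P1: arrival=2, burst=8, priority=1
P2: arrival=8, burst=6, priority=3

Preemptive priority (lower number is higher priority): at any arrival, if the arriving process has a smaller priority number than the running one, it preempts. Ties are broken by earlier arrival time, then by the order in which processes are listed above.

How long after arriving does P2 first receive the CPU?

Gantt: | P0 0-2 | P1 2-10 | P2 10-16 |
Completion: P0=2  P1=10  P2=16
Response(P2) = first start − arrival = 10 − 8 = 2

2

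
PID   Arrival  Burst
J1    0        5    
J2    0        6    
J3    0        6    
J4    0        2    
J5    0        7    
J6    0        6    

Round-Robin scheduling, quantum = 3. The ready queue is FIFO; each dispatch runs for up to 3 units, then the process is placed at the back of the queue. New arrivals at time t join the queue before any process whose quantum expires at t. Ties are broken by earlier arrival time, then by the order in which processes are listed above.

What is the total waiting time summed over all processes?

108

Timeline: | J1 0-3 | J2 3-6 | J3 6-9 | J4 9-11 | J5 11-14 | J6 14-17 | J1 17-19 | J2 19-22 | J3 22-25 | J5 25-28 | J6 28-31 | J5 31-32 |
Completion: J1=19  J2=22  J3=25  J4=11  J5=32  J6=31
Turnaround (C−A): J1=19  J2=22  J3=25  J4=11  J5=32  J6=31
Waiting = turnaround − burst: J1=14, J2=16, J3=19, J4=9, J5=25, J6=25
Total waiting = 14 + 16 + 19 + 9 + 25 + 25 = 108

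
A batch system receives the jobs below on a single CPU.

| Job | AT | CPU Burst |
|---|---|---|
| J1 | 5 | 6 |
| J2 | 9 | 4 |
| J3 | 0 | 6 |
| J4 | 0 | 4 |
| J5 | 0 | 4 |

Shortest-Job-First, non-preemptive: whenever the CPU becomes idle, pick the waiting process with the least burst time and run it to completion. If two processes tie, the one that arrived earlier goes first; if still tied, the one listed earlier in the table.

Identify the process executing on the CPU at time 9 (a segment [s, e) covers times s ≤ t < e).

Schedule: | J4 0-4 | J5 4-8 | J3 8-14 | J2 14-18 | J1 18-24 |
Completion: J1=24  J2=18  J3=14  J4=4  J5=8
Turnaround (C−A): J1=19  J2=9  J3=14  J4=4  J5=8

J3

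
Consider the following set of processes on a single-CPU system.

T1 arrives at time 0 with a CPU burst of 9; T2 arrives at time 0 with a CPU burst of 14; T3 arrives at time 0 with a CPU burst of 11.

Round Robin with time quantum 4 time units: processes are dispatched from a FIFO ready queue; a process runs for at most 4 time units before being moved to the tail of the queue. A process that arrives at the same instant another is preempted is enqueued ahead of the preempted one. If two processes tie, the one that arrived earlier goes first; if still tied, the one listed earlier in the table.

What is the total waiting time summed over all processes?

57

Schedule: | T1 0-4 | T2 4-8 | T3 8-12 | T1 12-16 | T2 16-20 | T3 20-24 | T1 24-25 | T2 25-29 | T3 29-32 | T2 32-34 |
Completion: T1=25  T2=34  T3=32
Waiting = turnaround − burst: T1=16, T2=20, T3=21
Total waiting = 16 + 20 + 21 = 57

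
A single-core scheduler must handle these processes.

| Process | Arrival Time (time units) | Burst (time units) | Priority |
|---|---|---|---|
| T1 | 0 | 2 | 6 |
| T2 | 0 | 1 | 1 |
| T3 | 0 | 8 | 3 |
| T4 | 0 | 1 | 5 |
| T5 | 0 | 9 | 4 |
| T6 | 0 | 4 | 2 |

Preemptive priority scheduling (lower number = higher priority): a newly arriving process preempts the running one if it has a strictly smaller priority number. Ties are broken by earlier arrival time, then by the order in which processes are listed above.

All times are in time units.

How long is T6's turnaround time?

Timeline: | T2 0-1 | T6 1-5 | T3 5-13 | T5 13-22 | T4 22-23 | T1 23-25 |
Completion: T1=25  T2=1  T3=13  T4=23  T5=22  T6=5
Turnaround(T6) = completion − arrival = 5 − 0 = 5

5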